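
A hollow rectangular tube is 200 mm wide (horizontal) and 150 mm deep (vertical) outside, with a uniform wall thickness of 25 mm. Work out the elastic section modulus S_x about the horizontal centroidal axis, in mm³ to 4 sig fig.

Break the section into simple shapes (no overlaps), measuring from the bottom-left corner of the bounding box.
Outer rectangle: 200 × 150, A = 30 000 mm², y = 75 mm, Ī = 56 250 000 mm⁴.
Inner void (subtracted): 150 × 100, A = 15 000 mm², y = 75 mm, Ī = 12 500 000 mm⁴.
By symmetry the centroid is at mid-height, ȳ = 75 mm.
All pieces are centred on the horizontal centroidal axis, so I = ΣĪ (holes subtracted) = 43 750 000 mm⁴.
Extreme fibre distance c = 75 mm; S = I/c = 583 333 mm³.

S_x ≈ 5.833 × 10⁵ mm³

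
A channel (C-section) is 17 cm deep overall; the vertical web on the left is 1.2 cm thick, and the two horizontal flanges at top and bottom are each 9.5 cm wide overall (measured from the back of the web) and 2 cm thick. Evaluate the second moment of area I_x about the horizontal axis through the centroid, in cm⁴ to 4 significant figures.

I_x ≈ 2370 cm⁴

Decompose the section into non-overlapping parts with the origin at the bottom-left of its bounding rectangle.
Web: 1.2 × 17, A = 20.4 cm², y = 8.5 cm, Ī = 491.3 cm⁴.
Top flange (beyond web): 8.3 × 2, A = 16.6 cm², y = 16 cm, Ī = 5.53333 cm⁴.
Bottom flange (beyond web): 8.3 × 2, A = 16.6 cm², y = 1 cm, Ī = 5.53333 cm⁴.
By symmetry the centroid is at mid-height, ȳ = 8.5 cm.
Transfer each piece to the horizontal axis through the centroid using Ī + A·d² with d = y − 8.5:
  web: d = 0 cm → contributes +491.3 cm⁴
  top flange (beyond web): d = 7.5 cm → contributes +939.283 cm⁴
  bottom flange (beyond web): d = -7.5 cm → contributes +939.283 cm⁴
Total I = 2369.87 cm⁴.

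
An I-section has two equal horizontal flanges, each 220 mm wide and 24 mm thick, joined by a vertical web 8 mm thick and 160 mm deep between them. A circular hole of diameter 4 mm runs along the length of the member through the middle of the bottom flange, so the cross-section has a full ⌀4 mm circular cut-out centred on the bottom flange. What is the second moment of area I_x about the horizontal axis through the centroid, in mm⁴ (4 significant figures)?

Break the section into simple shapes (no overlaps), measuring from the bottom-left corner of the bounding box.
Bottom flange: 220 × 24, A = 5 280 mm², y = 12 mm, Ī = 253 440 mm⁴.
Web: 8 × 160, A = 1 280 mm², y = 104 mm, Ī = 2 730 667 mm⁴.
Top flange: 220 × 24, A = 5 280 mm², y = 196 mm, Ī = 253 440 mm⁴.
Hole (subtracted): ⌀4, A = 12.5664 mm², y = 12 mm, Ī = 12.5664 mm⁴.
Centroid: ȳ = ΣA·y / ΣA = 104.098 mm.
Transfer each piece to the horizontal axis through the centroid using Ī + A·d² with d = y − 104.098:
  bottom flange: d = -92.0977 mm → contributes +45 038 374 mm⁴
  web: d = -0.0977478 mm → contributes +2 730 679 mm⁴
  top flange: d = 91.9023 mm → contributes +44 848 446 mm⁴
  hole: d = -92.0977 mm → contributes −106 600 mm⁴
Total I = 92 510 899 mm⁴.

I_x ≈ 9.251 × 10⁷ mm⁴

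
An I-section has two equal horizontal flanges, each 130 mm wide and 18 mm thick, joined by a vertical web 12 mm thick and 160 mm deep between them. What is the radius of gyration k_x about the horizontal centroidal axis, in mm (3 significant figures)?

k_x ≈ 79.1 mm

Decompose the section into non-overlapping parts with the origin at the bottom-left of its bounding rectangle.
Bottom flange: 130 × 18, A = 2 340 mm², y = 9 mm, Ī = 63 180 mm⁴.
Web: 12 × 160, A = 1 920 mm², y = 98 mm, Ī = 4 096 000 mm⁴.
Top flange: 130 × 18, A = 2 340 mm², y = 187 mm, Ī = 63 180 mm⁴.
By symmetry the centroid is at mid-height, ȳ = 98 mm.
Transfer each piece to the horizontal centroidal axis using Ī + A·d² with d = y − 98:
  bottom flange: d = -89 mm → contributes +18 598 320 mm⁴
  web: d = 0 mm → contributes +4 096 000 mm⁴
  top flange: d = 89 mm → contributes +18 598 320 mm⁴
Total I = 41 292 640 mm⁴.
Radius of gyration: k = √(I/A) = √(41 292 640 / 6 600) = 79.098 mm.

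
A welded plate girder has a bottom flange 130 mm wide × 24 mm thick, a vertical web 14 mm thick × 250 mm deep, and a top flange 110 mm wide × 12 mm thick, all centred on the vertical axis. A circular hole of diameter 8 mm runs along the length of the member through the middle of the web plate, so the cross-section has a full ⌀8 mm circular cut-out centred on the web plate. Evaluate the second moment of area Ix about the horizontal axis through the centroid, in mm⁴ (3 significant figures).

Decompose the section into non-overlapping parts with the origin at the bottom-left of its bounding rectangle.
Bottom plate: 130 × 24, A = 3 120 mm², y = 12 mm, Ī = 149 760 mm⁴.
Web plate: 14 × 250, A = 3 500 mm², y = 149 mm, Ī = 18 229 167 mm⁴.
Top plate: 110 × 12, A = 1 320 mm², y = 280 mm, Ī = 15 840 mm⁴.
Hole (subtracted): ⌀8, A = 50.265 mm², y = 149 mm, Ī = 201.06 mm⁴.
Centroid: ȳ = ΣA·y / ΣA = 116.74 mm.
Transfer each piece to the horizontal axis through the centroid using Ī + A·d² with d = y − 116.74:
  bottom plate: d = -104.74 mm → contributes +34 377 854 mm⁴
  web plate: d = 32.26 mm → contributes +21 871 562 mm⁴
  top plate: d = 163.26 mm → contributes +35 198 738 mm⁴
  hole: d = 32.26 mm → contributes −52 512 mm⁴
Total I = 91 395 642 mm⁴.

Ix ≈ 9.14 × 10⁷ mm⁴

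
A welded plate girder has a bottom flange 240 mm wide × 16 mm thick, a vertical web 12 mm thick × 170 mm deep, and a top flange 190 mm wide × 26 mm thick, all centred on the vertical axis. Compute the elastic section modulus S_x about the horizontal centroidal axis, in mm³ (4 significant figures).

Treat the section as a set of non-overlapping primitives; coordinates are from the bounding-box lower-left.
Bottom plate: 240 × 16, A = 3 840 mm², y = 8 mm, Ī = 81 920 mm⁴.
Web plate: 12 × 170, A = 2 040 mm², y = 101 mm, Ī = 4 913 000 mm⁴.
Top plate: 190 × 26, A = 4 940 mm², y = 199 mm, Ī = 278 287 mm⁴.
Centroid: ȳ = ΣA·y / ΣA = 112.738 mm.
Transfer each piece to the horizontal centroidal axis using Ī + A·d² with d = y − 112.738:
  bottom plate: d = -104.738 mm → contributes +42 206 523 mm⁴
  web plate: d = -11.7375 mm → contributes +5 194 050 mm⁴
  top plate: d = 86.2625 mm → contributes +37 037 888 mm⁴
Total I = 84 438 461 mm⁴.
Extreme fibre distance c = 112.738 mm; S = I/c = 748 983 mm³.

S_x ≈ 7.490 × 10⁵ mm³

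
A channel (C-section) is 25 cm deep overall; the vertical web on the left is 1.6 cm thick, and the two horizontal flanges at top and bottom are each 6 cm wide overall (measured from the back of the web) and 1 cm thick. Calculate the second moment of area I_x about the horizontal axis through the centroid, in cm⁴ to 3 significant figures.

I_x ≈ 3350 cm⁴

Decompose the section into non-overlapping parts with the origin at the bottom-left of its bounding rectangle.
Web: 1.6 × 25, A = 40 cm², y = 12.5 cm, Ī = 2083.3 cm⁴.
Top flange (beyond web): 4.4 × 1, A = 4.4 cm², y = 24.5 cm, Ī = 0.36667 cm⁴.
Bottom flange (beyond web): 4.4 × 1, A = 4.4 cm², y = 0.5 cm, Ī = 0.36667 cm⁴.
By symmetry the centroid is at mid-height, ȳ = 12.5 cm.
Transfer each piece to the horizontal axis through the centroid using Ī + A·d² with d = y − 12.5:
  web: d = 0 cm → contributes +2083.3 cm⁴
  top flange (beyond web): d = 12 cm → contributes +633.97 cm⁴
  bottom flange (beyond web): d = -12 cm → contributes +633.97 cm⁴
Total I = 3351.3 cm⁴.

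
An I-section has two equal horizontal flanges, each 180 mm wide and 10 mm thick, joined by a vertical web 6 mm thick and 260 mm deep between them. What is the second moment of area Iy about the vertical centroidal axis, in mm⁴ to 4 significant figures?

Break the section into simple shapes (no overlaps), measuring from the bottom-left corner of the bounding box.
Bottom flange: 180 × 10, A = 1 800 mm², x = 90 mm, Ī = 4 860 000 mm⁴.
Web: 6 × 260, A = 1 560 mm², x = 90 mm, Ī = 4 680 mm⁴.
Top flange: 180 × 10, A = 1 800 mm², x = 90 mm, Ī = 4 860 000 mm⁴.
By symmetry the centroid is at mid-width, x̄ = 90 mm.
All pieces are centred on the vertical centroidal axis, so I = ΣĪ = 9 724 680 mm⁴.

Iy ≈ 9.725 × 10⁶ mm⁴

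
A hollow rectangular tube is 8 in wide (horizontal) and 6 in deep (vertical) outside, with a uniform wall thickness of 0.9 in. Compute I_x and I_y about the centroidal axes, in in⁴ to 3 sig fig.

Break the section into simple shapes (no overlaps), measuring from the bottom-left corner of the bounding box.
Outer rectangle: 8 × 6, A = 48 in², y = 3 in, Ī = 144 in⁴.
Inner void (subtracted): 6.2 × 4.2, A = 26.04 in², y = 3 in, Ī = 38.279 in⁴.
By symmetry the centroid is at mid-height, ȳ = 3 in.
All pieces are centred on the centroidal x-axis, so I = ΣĪ (holes subtracted) = 105.72 in⁴.
Repeating about the centroidal y-axis gives I_y = 172.59 in⁴.

I_x ≈ 106 in⁴, I_y ≈ 173 in⁴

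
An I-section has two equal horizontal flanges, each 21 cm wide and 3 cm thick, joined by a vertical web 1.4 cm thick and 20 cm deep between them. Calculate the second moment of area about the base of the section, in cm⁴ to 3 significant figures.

I_base ≈ 4.37 × 10⁴ cm⁴

Treat the section as a set of non-overlapping primitives; coordinates are from the bounding-box lower-left.
Bottom flange: 21 × 3, A = 63 cm², y = 1.5 cm, Ī = 47.25 cm⁴.
Web: 1.4 × 20, A = 28 cm², y = 13 cm, Ī = 933.33 cm⁴.
Top flange: 21 × 3, A = 63 cm², y = 24.5 cm, Ī = 47.25 cm⁴.
Transfer each piece to a horizontal axis along the bottom face using Ī + A·d² with d = y − 0:
  bottom flange: d = 1.5 cm → contributes +189 cm⁴
  web: d = 13 cm → contributes +5665.3 cm⁴
  top flange: d = 24.5 cm → contributes +37 863 cm⁴
Total I = 43 717 cm⁴.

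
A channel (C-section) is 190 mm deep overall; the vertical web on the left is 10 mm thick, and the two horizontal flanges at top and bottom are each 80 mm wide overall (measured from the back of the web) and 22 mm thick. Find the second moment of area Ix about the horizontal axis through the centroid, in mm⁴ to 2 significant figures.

Ix ≈ 2.8 × 10⁷ mm⁴

Break the section into simple shapes (no overlaps), measuring from the bottom-left corner of the bounding box.
Web: 10 × 190, A = 1 900 mm², y = 95 mm, Ī = 5 715 833 mm⁴.
Top flange (beyond web): 70 × 22, A = 1 540 mm², y = 179 mm, Ī = 62 113 mm⁴.
Bottom flange (beyond web): 70 × 22, A = 1 540 mm², y = 11 mm, Ī = 62 113 mm⁴.
By symmetry the centroid is at mid-height, ȳ = 95 mm.
Transfer each piece to the horizontal axis through the centroid using Ī + A·d² with d = y − 95:
  web: d = 0 mm → contributes +5 715 833 mm⁴
  top flange (beyond web): d = 84 mm → contributes +10 928 353 mm⁴
  bottom flange (beyond web): d = -84 mm → contributes +10 928 353 mm⁴
Total I = 27 572 540 mm⁴.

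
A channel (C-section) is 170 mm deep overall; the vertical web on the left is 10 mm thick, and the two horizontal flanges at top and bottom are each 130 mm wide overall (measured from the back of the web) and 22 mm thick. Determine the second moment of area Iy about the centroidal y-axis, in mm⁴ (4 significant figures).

Iy ≈ 1.178 × 10⁷ mm⁴

Split into non-overlapping primitives; take the origin at the lower-left of the bounding box.
Web: 10 × 170, A = 1 700 mm², x = 5 mm, Ī = 14166.7 mm⁴.
Top flange (beyond web): 120 × 22, A = 2 640 mm², x = 70 mm, Ī = 3 168 000 mm⁴.
Bottom flange (beyond web): 120 × 22, A = 2 640 mm², x = 70 mm, Ī = 3 168 000 mm⁴.
Centroid: x̄ = ΣA·x / ΣA = 54.1691 mm.
Transfer each piece to the centroidal y-axis using Ī + A·d² with d = x − 54.1691:
  web: d = -49.1691 mm → contributes +4 124 080 mm⁴
  top flange (beyond web): d = 15.8309 mm → contributes +3 829 634 mm⁴
  bottom flange (beyond web): d = 15.8309 mm → contributes +3 829 634 mm⁴
Total I = 11 783 347 mm⁴.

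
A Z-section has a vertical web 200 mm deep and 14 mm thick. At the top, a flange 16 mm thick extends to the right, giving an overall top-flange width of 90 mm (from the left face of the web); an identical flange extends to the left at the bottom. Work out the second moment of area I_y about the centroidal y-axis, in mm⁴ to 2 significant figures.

Break the section into simple shapes (no overlaps), measuring from the bottom-left corner of the bounding box.
Web: 14 × 200, A = 2 800 mm², x = 83 mm, Ī = 45 733 mm⁴.
Top flange (beyond web): 76 × 16, A = 1 216 mm², x = 128 mm, Ī = 585 301 mm⁴.
Bottom flange (beyond web): 76 × 16, A = 1 216 mm², x = 38 mm, Ī = 585 301 mm⁴.
Centroid: x̄ = ΣA·x / ΣA = 83 mm.
Transfer each piece to the centroidal y-axis using Ī + A·d² with d = x − 83:
  web: d = 0 mm → contributes +45 733 mm⁴
  top flange (beyond web): d = 45 mm → contributes +3 047 701 mm⁴
  bottom flange (beyond web): d = -45 mm → contributes +3 047 701 mm⁴
Total I = 6 141 136 mm⁴.

I_y ≈ 6.1 × 10⁶ mm⁴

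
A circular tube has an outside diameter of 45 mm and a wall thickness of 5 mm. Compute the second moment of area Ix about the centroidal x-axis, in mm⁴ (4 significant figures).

Ix ≈ 1.276 × 10⁵ mm⁴

Decompose the section into non-overlapping parts with the origin at the bottom-left of its bounding rectangle.
Outer circle: ⌀45, A = 1590.43 mm², y = 22.5 mm, Ī = 201 289 mm⁴.
Bore (subtracted): ⌀35, A = 962.113 mm², y = 22.5 mm, Ī = 73661.8 mm⁴.
By symmetry the centroid is at mid-height, ȳ = 22.5 mm.
All pieces are centred on the centroidal x-axis, so I = ΣĪ (holes subtracted) = 127 627 mm⁴.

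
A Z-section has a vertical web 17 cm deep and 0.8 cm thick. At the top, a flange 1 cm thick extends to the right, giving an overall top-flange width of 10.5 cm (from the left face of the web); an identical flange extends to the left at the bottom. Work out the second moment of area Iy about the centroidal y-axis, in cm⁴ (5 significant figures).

Iy ≈ 687.55 cm⁴

Decompose the section into non-overlapping parts with the origin at the bottom-left of its bounding rectangle.
Web: 0.8 × 17, A = 13.6 cm², x = 10.1 cm, Ī = 0.7253333 cm⁴.
Top flange (beyond web): 9.7 × 1, A = 9.7 cm², x = 15.35 cm, Ī = 76.05608 cm⁴.
Bottom flange (beyond web): 9.7 × 1, A = 9.7 cm², x = 4.85 cm, Ī = 76.05608 cm⁴.
Centroid: x̄ = ΣA·x / ΣA = 10.1 cm.
Transfer each piece to the centroidal y-axis using Ī + A·d² with d = x − 10.1:
  web: d = 0 cm → contributes +0.7253333 cm⁴
  top flange (beyond web): d = 5.25 cm → contributes +343.4123 cm⁴
  bottom flange (beyond web): d = -5.25 cm → contributes +343.4123 cm⁴
Total I = 687.55 cm⁴.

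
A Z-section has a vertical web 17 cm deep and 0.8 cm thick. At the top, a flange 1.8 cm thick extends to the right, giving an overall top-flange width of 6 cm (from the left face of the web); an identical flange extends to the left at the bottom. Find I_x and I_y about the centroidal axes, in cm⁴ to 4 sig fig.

Split into non-overlapping primitives; take the origin at the lower-left of the bounding box.
Web: 0.8 × 17, A = 13.6 cm², y = 8.5 cm, Ī = 327.533 cm⁴.
Top flange (beyond web): 5.2 × 1.8, A = 9.36 cm², y = 16.1 cm, Ī = 2.5272 cm⁴.
Bottom flange (beyond web): 5.2 × 1.8, A = 9.36 cm², y = 0.9 cm, Ī = 2.5272 cm⁴.
Centroid: ȳ = ΣA·y / ΣA = 8.5 cm.
Transfer each piece to the centroidal x-axis using Ī + A·d² with d = y − 8.5:
  web: d = 0 cm → contributes +327.533 cm⁴
  top flange (beyond web): d = 7.6 cm → contributes +543.161 cm⁴
  bottom flange (beyond web): d = -7.6 cm → contributes +543.161 cm⁴
Total I = 1413.85 cm⁴.
For the y-axis: x̄ = 5.6 cm.
Repeating about the centroidal y-axis gives I_y = 211.388 cm⁴.

I_x ≈ 1414 cm⁴, I_y ≈ 211.4 cm⁴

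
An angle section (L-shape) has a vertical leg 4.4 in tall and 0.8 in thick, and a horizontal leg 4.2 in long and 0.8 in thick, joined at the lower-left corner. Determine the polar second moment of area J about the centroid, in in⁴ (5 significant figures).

J ≈ 20.370 in⁴

Split into non-overlapping primitives; take the origin at the lower-left of the bounding box.
Vertical leg: 0.8 × 4.4, A = 3.52 in², y = 2.2 in, Ī = 5.678933 in⁴.
Horizontal leg (remainder): 3.4 × 0.8, A = 2.72 in², y = 0.4 in, Ī = 0.1450667 in⁴.
Centroid: ȳ = ΣA·y / ΣA = 1.415385 in.
Transfer each piece to the centroidal x-axis using Ī + A·d² with d = y − 1.415385:
  vertical leg: d = 0.7846154 in → contributes +7.84592 in⁴
  horizontal leg (remainder): d = -1.015385 in → contributes +2.949403 in⁴
Total I = 10.79532 in⁴.
For the y-axis: x̄ = 1.315385 in.
Repeating about the centroidal y-axis gives I_y = 9.574523 in⁴.
Polar second moment: J = I_x + I_y = 20.36985 in⁴.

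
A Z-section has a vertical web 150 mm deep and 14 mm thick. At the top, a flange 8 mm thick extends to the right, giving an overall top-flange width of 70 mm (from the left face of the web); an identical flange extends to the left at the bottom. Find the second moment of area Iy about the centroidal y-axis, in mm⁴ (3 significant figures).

Decompose the section into non-overlapping parts with the origin at the bottom-left of its bounding rectangle.
Web: 14 × 150, A = 2 100 mm², x = 63 mm, Ī = 34 300 mm⁴.
Top flange (beyond web): 56 × 8, A = 448 mm², x = 98 mm, Ī = 117 077 mm⁴.
Bottom flange (beyond web): 56 × 8, A = 448 mm², x = 28 mm, Ī = 117 077 mm⁴.
Centroid: x̄ = ΣA·x / ΣA = 63 mm.
Transfer each piece to the centroidal y-axis using Ī + A·d² with d = x − 63:
  web: d = 0 mm → contributes +34 300 mm⁴
  top flange (beyond web): d = 35 mm → contributes +665 877 mm⁴
  bottom flange (beyond web): d = -35 mm → contributes +665 877 mm⁴
Total I = 1 366 055 mm⁴.

Iy ≈ 1.37 × 10⁶ mm⁴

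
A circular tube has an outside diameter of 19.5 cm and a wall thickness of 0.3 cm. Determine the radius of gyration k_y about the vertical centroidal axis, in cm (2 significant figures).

Break the section into simple shapes (no overlaps), measuring from the bottom-left corner of the bounding box.
Outer circle: ⌀19.5, A = 298.6 cm², x = 9.75 cm, Ī = 7 098 cm⁴.
Bore (subtracted): ⌀18.9, A = 280.6 cm², x = 9.75 cm, Ī = 6 264 cm⁴.
By symmetry the centroid is at mid-width, x̄ = 9.75 cm.
All pieces are centred on the vertical centroidal axis, so I = ΣĪ (holes subtracted) = 834 cm⁴.
Radius of gyration: k = √(I/A) = √(834 / 18.1) = 6.789 cm.

k_y ≈ 6.8 cm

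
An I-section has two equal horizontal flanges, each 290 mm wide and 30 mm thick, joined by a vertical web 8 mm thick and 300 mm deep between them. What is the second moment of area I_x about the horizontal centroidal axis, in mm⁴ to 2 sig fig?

Break the section into simple shapes (no overlaps), measuring from the bottom-left corner of the bounding box.
Bottom flange: 290 × 30, A = 8 700 mm², y = 15 mm, Ī = 652 500 mm⁴.
Web: 8 × 300, A = 2 400 mm², y = 180 mm, Ī = 18 000 000 mm⁴.
Top flange: 290 × 30, A = 8 700 mm², y = 345 mm, Ī = 652 500 mm⁴.
By symmetry the centroid is at mid-height, ȳ = 180 mm.
Transfer each piece to the horizontal centroidal axis using Ī + A·d² with d = y − 180:
  bottom flange: d = -165 mm → contributes +237 510 000 mm⁴
  web: d = 0 mm → contributes +18 000 000 mm⁴
  top flange: d = 165 mm → contributes +237 510 000 mm⁴
Total I = 493 020 000 mm⁴.

I_x ≈ 4.9 × 10⁸ mm⁴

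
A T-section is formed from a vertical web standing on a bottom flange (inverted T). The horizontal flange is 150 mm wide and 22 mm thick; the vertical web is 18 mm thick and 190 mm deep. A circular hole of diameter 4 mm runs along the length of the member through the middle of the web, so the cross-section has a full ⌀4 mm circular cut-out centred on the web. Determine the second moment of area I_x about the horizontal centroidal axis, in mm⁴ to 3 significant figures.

Break the section into simple shapes (no overlaps), measuring from the bottom-left corner of the bounding box.
Flange: 150 × 22, A = 3 300 mm², y = 11 mm, Ī = 133 100 mm⁴.
Web: 18 × 190, A = 3 420 mm², y = 117 mm, Ī = 10 288 500 mm⁴.
Hole (subtracted): ⌀4, A = 12.566 mm², y = 117 mm, Ī = 12.566 mm⁴.
Centroid: ȳ = ΣA·y / ΣA = 64.849 mm.
Transfer each piece to the horizontal centroidal axis using Ī + A·d² with d = y − 64.849:
  flange: d = -53.849 mm → contributes +9 702 126 mm⁴
  web: d = 52.151 mm → contributes +19 589 999 mm⁴
  hole: d = 52.151 mm → contributes −34 190 mm⁴
Total I = 29 257 935 mm⁴.

I_x ≈ 2.93 × 10⁷ mm⁴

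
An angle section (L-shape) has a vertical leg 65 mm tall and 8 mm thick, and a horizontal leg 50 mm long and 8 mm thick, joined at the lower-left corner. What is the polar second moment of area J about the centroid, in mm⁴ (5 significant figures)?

Decompose the section into non-overlapping parts with the origin at the bottom-left of its bounding rectangle.
Vertical leg: 8 × 65, A = 520 mm², y = 32.5 mm, Ī = 183083.3 mm⁴.
Horizontal leg (remainder): 42 × 8, A = 336 mm², y = 4 mm, Ī = 1 792 mm⁴.
Centroid: ȳ = ΣA·y / ΣA = 21.31308 mm.
Transfer each piece to the centroidal x-axis using Ī + A·d² with d = y − 21.31308:
  vertical leg: d = 11.18692 mm → contributes +248159.8 mm⁴
  horizontal leg (remainder): d = -17.31308 mm → contributes +102505.6 mm⁴
Total I = 350665.4 mm⁴.
For the y-axis: x̄ = 13.81308 mm.
Repeating about the centroidal y-axis gives I_y = 179735.4 mm⁴.
Polar second moment: J = I_x + I_y = 530400.9 mm⁴.

J ≈ 5.3040 × 10⁵ mm⁴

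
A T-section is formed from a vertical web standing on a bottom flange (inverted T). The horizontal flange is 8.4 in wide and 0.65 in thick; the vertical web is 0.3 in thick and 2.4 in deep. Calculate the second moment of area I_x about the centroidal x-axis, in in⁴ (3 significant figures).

I_x ≈ 2.02 in⁴

Treat the section as a set of non-overlapping primitives; coordinates are from the bounding-box lower-left.
Flange: 8.4 × 0.65, A = 5.46 in², y = 0.325 in, Ī = 0.19224 in⁴.
Web: 0.3 × 2.4, A = 0.72 in², y = 1.85 in, Ī = 0.3456 in⁴.
Centroid: ȳ = ΣA·y / ΣA = 0.50267 in.
Transfer each piece to the centroidal x-axis using Ī + A·d² with d = y − 0.50267:
  flange: d = -0.17767 in → contributes +0.36459 in⁴
  web: d = 1.3473 in → contributes +1.6526 in⁴
Total I = 2.0172 in⁴.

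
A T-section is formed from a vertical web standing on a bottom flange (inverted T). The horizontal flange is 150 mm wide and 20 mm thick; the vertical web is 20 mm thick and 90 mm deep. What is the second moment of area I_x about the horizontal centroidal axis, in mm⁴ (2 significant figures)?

Decompose the section into non-overlapping parts with the origin at the bottom-left of its bounding rectangle.
Flange: 150 × 20, A = 3 000 mm², y = 10 mm, Ī = 100 000 mm⁴.
Web: 20 × 90, A = 1 800 mm², y = 65 mm, Ī = 1 215 000 mm⁴.
Centroid: ȳ = ΣA·y / ΣA = 30.63 mm.
Transfer each piece to the horizontal centroidal axis using Ī + A·d² with d = y − 30.63:
  flange: d = -20.63 mm → contributes +1 376 172 mm⁴
  web: d = 34.38 mm → contributes +3 341 953 mm⁴
Total I = 4 718 125 mm⁴.

I_x ≈ 4.7 × 10⁶ mm⁴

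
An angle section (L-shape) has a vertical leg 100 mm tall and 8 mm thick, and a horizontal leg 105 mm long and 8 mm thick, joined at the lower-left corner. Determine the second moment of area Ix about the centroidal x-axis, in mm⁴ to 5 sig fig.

Ix ≈ 1.5043 × 10⁶ mm⁴

Break the section into simple shapes (no overlaps), measuring from the bottom-left corner of the bounding box.
Vertical leg: 8 × 100, A = 800 mm², y = 50 mm, Ī = 666666.7 mm⁴.
Horizontal leg (remainder): 97 × 8, A = 776 mm², y = 4 mm, Ī = 4138.667 mm⁴.
Centroid: ȳ = ΣA·y / ΣA = 27.35025 mm.
Transfer each piece to the centroidal x-axis using Ī + A·d² with d = y − 27.35025:
  vertical leg: d = 22.64975 mm → contributes +1 077 075 mm⁴
  horizontal leg (remainder): d = -23.35025 mm → contributes +427240.5 mm⁴
Total I = 1 504 316 mm⁴.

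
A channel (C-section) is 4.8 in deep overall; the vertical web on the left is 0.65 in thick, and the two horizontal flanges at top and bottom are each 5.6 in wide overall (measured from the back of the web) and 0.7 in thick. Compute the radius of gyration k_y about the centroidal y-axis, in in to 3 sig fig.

k_y ≈ 1.76 in

Treat the section as a set of non-overlapping primitives; coordinates are from the bounding-box lower-left.
Web: 0.65 × 4.8, A = 3.12 in², x = 0.325 in, Ī = 0.10985 in⁴.
Top flange (beyond web): 4.95 × 0.7, A = 3.465 in², x = 3.125 in, Ī = 7.0751 in⁴.
Bottom flange (beyond web): 4.95 × 0.7, A = 3.465 in², x = 3.125 in, Ī = 7.0751 in⁴.
Centroid: x̄ = ΣA·x / ΣA = 2.2557 in.
Transfer each piece to the centroidal y-axis using Ī + A·d² with d = x − 2.2557:
  web: d = -1.9307 in → contributes +11.741 in⁴
  top flange (beyond web): d = 0.86925 in → contributes +9.6933 in⁴
  bottom flange (beyond web): d = 0.86925 in → contributes +9.6933 in⁴
Total I = 31.127 in⁴.
Radius of gyration: k = √(I/A) = √(31.127 / 10.05) = 1.7599 in.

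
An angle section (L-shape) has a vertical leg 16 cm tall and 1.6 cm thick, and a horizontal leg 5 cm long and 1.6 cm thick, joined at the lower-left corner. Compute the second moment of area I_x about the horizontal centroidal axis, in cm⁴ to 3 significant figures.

I_x ≈ 780 cm⁴

Break the section into simple shapes (no overlaps), measuring from the bottom-left corner of the bounding box.
Vertical leg: 1.6 × 16, A = 25.6 cm², y = 8 cm, Ī = 546.13 cm⁴.
Horizontal leg (remainder): 3.4 × 1.6, A = 5.44 cm², y = 0.8 cm, Ī = 1.1605 cm⁴.
Centroid: ȳ = ΣA·y / ΣA = 6.7381 cm.
Transfer each piece to the horizontal centroidal axis using Ī + A·d² with d = y − 6.7381:
  vertical leg: d = 1.2619 cm → contributes +586.9 cm⁴
  horizontal leg (remainder): d = -5.9381 cm → contributes +192.98 cm⁴
Total I = 779.88 cm⁴.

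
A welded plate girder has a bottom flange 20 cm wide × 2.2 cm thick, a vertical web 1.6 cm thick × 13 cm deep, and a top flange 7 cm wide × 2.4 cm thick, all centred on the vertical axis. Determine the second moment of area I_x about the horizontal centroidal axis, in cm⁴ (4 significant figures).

I_x ≈ 3341 cm⁴

Split into non-overlapping primitives; take the origin at the lower-left of the bounding box.
Bottom plate: 20 × 2.2, A = 44 cm², y = 1.1 cm, Ī = 17.7467 cm⁴.
Web plate: 1.6 × 13, A = 20.8 cm², y = 8.7 cm, Ī = 292.933 cm⁴.
Top plate: 7 × 2.4, A = 16.8 cm², y = 16.4 cm, Ī = 8.064 cm⁴.
Centroid: ȳ = ΣA·y / ΣA = 6.18725 cm.
Transfer each piece to the horizontal centroidal axis using Ī + A·d² with d = y − 6.18725:
  bottom plate: d = -5.08725 cm → contributes +1156.47 cm⁴
  web plate: d = 2.51275 cm → contributes +424.262 cm⁴
  top plate: d = 10.2127 cm → contributes +1760.31 cm⁴
Total I = 3341.04 cm⁴.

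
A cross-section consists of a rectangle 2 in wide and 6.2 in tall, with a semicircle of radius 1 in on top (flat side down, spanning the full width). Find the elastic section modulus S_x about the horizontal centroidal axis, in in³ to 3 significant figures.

S_x ≈ 15.4 in³

Split into non-overlapping primitives; take the origin at the lower-left of the bounding box.
Rectangular body: 2 × 6.2, A = 12.4 in², y = 3.1 in, Ī = 39.721 in⁴.
Semicircular cap: semicircle r = 1, A = 1.5708 in², y = 6.6244 in, Ī = 0.10976 in⁴.
Centroid: ȳ = ΣA·y / ΣA = 3.4963 in.
Transfer each piece to the horizontal centroidal axis using Ī + A·d² with d = y − 3.4963:
  rectangular body: d = -0.39626 in → contributes +41.668 in⁴
  semicircular cap: d = 3.1281 in → contributes +15.48 in⁴
Total I = 57.149 in⁴.
Extreme fibre distance c = 3.7037 in; S = I/c = 15.43 in³.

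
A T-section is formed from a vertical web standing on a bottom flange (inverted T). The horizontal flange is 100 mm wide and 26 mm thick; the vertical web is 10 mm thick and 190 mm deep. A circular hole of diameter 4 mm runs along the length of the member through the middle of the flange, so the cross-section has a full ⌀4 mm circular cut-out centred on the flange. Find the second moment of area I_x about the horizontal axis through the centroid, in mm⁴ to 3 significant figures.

Split into non-overlapping primitives; take the origin at the lower-left of the bounding box.
Flange: 100 × 26, A = 2 600 mm², y = 13 mm, Ī = 146 467 mm⁴.
Web: 10 × 190, A = 1 900 mm², y = 121 mm, Ī = 5 715 833 mm⁴.
Hole (subtracted): ⌀4, A = 12.566 mm², y = 13 mm, Ī = 12.566 mm⁴.
Centroid: ȳ = ΣA·y / ΣA = 58.728 mm.
Transfer each piece to the horizontal axis through the centroid using Ī + A·d² with d = y − 58.728:
  flange: d = -45.728 mm → contributes +5 583 124 mm⁴
  web: d = 62.272 mm → contributes +13 083 729 mm⁴
  hole: d = -45.728 mm → contributes −26 289 mm⁴
Total I = 18 640 564 mm⁴.

I_x ≈ 1.86 × 10⁷ mm⁴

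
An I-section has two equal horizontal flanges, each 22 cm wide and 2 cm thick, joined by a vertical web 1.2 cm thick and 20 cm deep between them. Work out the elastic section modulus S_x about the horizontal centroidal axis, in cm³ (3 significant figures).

S_x ≈ 956 cm³

Treat the section as a set of non-overlapping primitives; coordinates are from the bounding-box lower-left.
Bottom flange: 22 × 2, A = 44 cm², y = 1 cm, Ī = 14.667 cm⁴.
Web: 1.2 × 20, A = 24 cm², y = 12 cm, Ī = 800 cm⁴.
Top flange: 22 × 2, A = 44 cm², y = 23 cm, Ī = 14.667 cm⁴.
By symmetry the centroid is at mid-height, ȳ = 12 cm.
Transfer each piece to the horizontal centroidal axis using Ī + A·d² with d = y − 12:
  bottom flange: d = -11 cm → contributes +5338.7 cm⁴
  web: d = 0 cm → contributes +800 cm⁴
  top flange: d = 11 cm → contributes +5338.7 cm⁴
Total I = 11 477 cm⁴.
Extreme fibre distance c = 12 cm; S = I/c = 956.44 cm³.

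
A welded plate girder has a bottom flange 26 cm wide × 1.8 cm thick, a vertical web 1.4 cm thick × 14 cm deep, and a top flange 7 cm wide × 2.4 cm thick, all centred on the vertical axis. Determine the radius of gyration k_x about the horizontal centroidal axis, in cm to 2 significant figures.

Split into non-overlapping primitives; take the origin at the lower-left of the bounding box.
Bottom plate: 26 × 1.8, A = 46.8 cm², y = 0.9 cm, Ī = 12.64 cm⁴.
Web plate: 1.4 × 14, A = 19.6 cm², y = 8.8 cm, Ī = 320.1 cm⁴.
Top plate: 7 × 2.4, A = 16.8 cm², y = 17 cm, Ī = 8.064 cm⁴.
Centroid: ȳ = ΣA·y / ΣA = 6.012 cm.
Transfer each piece to the horizontal centroidal axis using Ī + A·d² with d = y − 6.012:
  bottom plate: d = -5.112 cm → contributes +1 236 cm⁴
  web plate: d = 2.788 cm → contributes +472.5 cm⁴
  top plate: d = 10.99 cm → contributes +2 036 cm⁴
Total I = 3 745 cm⁴.
Radius of gyration: k = √(I/A) = √(3 745 / 83.2) = 6.709 cm.

k_x ≈ 6.7 cm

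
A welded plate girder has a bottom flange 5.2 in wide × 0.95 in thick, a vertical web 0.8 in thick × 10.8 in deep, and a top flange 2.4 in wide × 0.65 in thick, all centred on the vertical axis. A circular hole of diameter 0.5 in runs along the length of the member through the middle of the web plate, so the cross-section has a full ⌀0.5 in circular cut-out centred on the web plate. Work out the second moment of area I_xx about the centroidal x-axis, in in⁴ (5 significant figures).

Break the section into simple shapes (no overlaps), measuring from the bottom-left corner of the bounding box.
Bottom plate: 5.2 × 0.95, A = 4.94 in², y = 0.475 in, Ī = 0.3715292 in⁴.
Web plate: 0.8 × 10.8, A = 8.64 in², y = 6.35 in, Ī = 83.9808 in⁴.
Top plate: 2.4 × 0.65, A = 1.56 in², y = 12.075 in, Ī = 0.054925 in⁴.
Hole (subtracted): ⌀0.5, A = 0.1963495 in², y = 6.35 in, Ī = 0.003067962 in⁴.
Centroid: ȳ = ΣA·y / ΣA = 5.005516 in.
Transfer each piece to the centroidal x-axis using Ī + A·d² with d = y − 5.005516:
  bottom plate: d = -4.530516 in → contributes +101.7679 in⁴
  web plate: d = 1.344484 in → contributes +99.59879 in⁴
  top plate: d = 7.069484 in → contributes +78.01999 in⁴
  hole: d = 1.344484 in → contributes −0.3579967 in⁴
Total I = 279.0286 in⁴.

I_xx ≈ 279.03 in⁴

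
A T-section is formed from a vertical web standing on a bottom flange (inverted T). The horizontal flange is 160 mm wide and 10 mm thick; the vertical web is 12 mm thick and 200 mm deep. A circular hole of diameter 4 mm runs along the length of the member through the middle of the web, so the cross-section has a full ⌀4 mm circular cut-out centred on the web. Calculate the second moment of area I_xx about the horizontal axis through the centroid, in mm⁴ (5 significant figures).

I_xx ≈ 1.8575 × 10⁷ mm⁴

Treat the section as a set of non-overlapping primitives; coordinates are from the bounding-box lower-left.
Flange: 160 × 10, A = 1 600 mm², y = 5 mm, Ī = 13333.33 mm⁴.
Web: 12 × 200, A = 2 400 mm², y = 110 mm, Ī = 8 000 000 mm⁴.
Hole (subtracted): ⌀4, A = 12.56637 mm², y = 110 mm, Ī = 12.56637 mm⁴.
Centroid: ȳ = ΣA·y / ΣA = 67.86764 mm.
Transfer each piece to the horizontal axis through the centroid using Ī + A·d² with d = y − 67.86764:
  flange: d = -62.86764 mm → contributes +6 337 077 mm⁴
  web: d = 42.13236 mm → contributes +12 260 326 mm⁴
  hole: d = 42.13236 mm → contributes −22319.58 mm⁴
Total I = 18 575 084 mm⁴.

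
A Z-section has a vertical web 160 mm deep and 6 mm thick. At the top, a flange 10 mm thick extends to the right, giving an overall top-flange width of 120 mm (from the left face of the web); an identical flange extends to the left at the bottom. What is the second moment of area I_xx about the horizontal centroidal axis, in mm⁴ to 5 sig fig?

I_xx ≈ 1.4892 × 10⁷ mm⁴

Treat the section as a set of non-overlapping primitives; coordinates are from the bounding-box lower-left.
Web: 6 × 160, A = 960 mm², y = 80 mm, Ī = 2 048 000 mm⁴.
Top flange (beyond web): 114 × 10, A = 1 140 mm², y = 155 mm, Ī = 9 500 mm⁴.
Bottom flange (beyond web): 114 × 10, A = 1 140 mm², y = 5 mm, Ī = 9 500 mm⁴.
Centroid: ȳ = ΣA·y / ΣA = 80 mm.
Transfer each piece to the horizontal centroidal axis using Ī + A·d² with d = y − 80:
  web: d = 0 mm → contributes +2 048 000 mm⁴
  top flange (beyond web): d = 75 mm → contributes +6 422 000 mm⁴
  bottom flange (beyond web): d = -75 mm → contributes +6 422 000 mm⁴
Total I = 14 892 000 mm⁴.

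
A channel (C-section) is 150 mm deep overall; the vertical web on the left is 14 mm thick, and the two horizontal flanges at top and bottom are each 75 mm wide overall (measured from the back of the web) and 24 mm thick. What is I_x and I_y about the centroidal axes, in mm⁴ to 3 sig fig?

I_x ≈ 1.57 × 10⁷ mm⁴, I_y ≈ 2.66 × 10⁶ mm⁴

Decompose the section into non-overlapping parts with the origin at the bottom-left of its bounding rectangle.
Web: 14 × 150, A = 2 100 mm², y = 75 mm, Ī = 3 937 500 mm⁴.
Top flange (beyond web): 61 × 24, A = 1 464 mm², y = 138 mm, Ī = 70 272 mm⁴.
Bottom flange (beyond web): 61 × 24, A = 1 464 mm², y = 12 mm, Ī = 70 272 mm⁴.
By symmetry the centroid is at mid-height, ȳ = 75 mm.
Transfer each piece to the centroidal x-axis using Ī + A·d² with d = y − 75:
  web: d = 0 mm → contributes +3 937 500 mm⁴
  top flange (beyond web): d = 63 mm → contributes +5 880 888 mm⁴
  bottom flange (beyond web): d = -63 mm → contributes +5 880 888 mm⁴
Total I = 15 699 276 mm⁴.
For the y-axis: x̄ = 28.838 mm.
Repeating about the centroidal y-axis gives I_y = 2 661 944 mm⁴.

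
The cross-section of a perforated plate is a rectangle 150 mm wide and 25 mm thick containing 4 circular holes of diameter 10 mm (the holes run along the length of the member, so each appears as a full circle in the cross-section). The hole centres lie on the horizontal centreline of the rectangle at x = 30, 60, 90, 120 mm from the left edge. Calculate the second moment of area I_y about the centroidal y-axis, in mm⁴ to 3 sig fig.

Split into non-overlapping primitives; take the origin at the lower-left of the bounding box.
Plate: 150 × 25, A = 3 750 mm², x = 75 mm, Ī = 7 031 250 mm⁴.
Hole 1 (subtracted): ⌀10, A = 78.54 mm², x = 30 mm, Ī = 490.87 mm⁴.
Hole 2 (subtracted): ⌀10, A = 78.54 mm², x = 60 mm, Ī = 490.87 mm⁴.
Hole 3 (subtracted): ⌀10, A = 78.54 mm², x = 90 mm, Ī = 490.87 mm⁴.
Hole 4 (subtracted): ⌀10, A = 78.54 mm², x = 120 mm, Ī = 490.87 mm⁴.
By symmetry the centroid is at mid-width, x̄ = 75 mm.
Transfer each piece to the centroidal y-axis using Ī + A·d² with d = x − 75:
  plate: d = 0 mm → contributes +7 031 250 mm⁴
  hole 1: d = -45 mm → contributes −159 534 mm⁴
  hole 2: d = -15 mm → contributes −18 162 mm⁴
  hole 3: d = 15 mm → contributes −18 162 mm⁴
  hole 4: d = 45 mm → contributes −159 534 mm⁴
Total I = 6 675 857 mm⁴.

I_y ≈ 6.68 × 10⁶ mm⁴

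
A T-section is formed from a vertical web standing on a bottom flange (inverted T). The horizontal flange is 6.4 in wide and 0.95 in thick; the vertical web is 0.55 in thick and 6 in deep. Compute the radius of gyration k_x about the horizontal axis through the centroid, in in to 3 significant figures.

k_x ≈ 1.96 in

Treat the section as a set of non-overlapping primitives; coordinates are from the bounding-box lower-left.
Flange: 6.4 × 0.95, A = 6.08 in², y = 0.475 in, Ī = 0.45727 in⁴.
Web: 0.55 × 6, A = 3.3 in², y = 3.95 in, Ī = 9.9 in⁴.
Centroid: ȳ = ΣA·y / ΣA = 1.6975 in.
Transfer each piece to the horizontal axis through the centroid using Ī + A·d² with d = y − 1.6975:
  flange: d = -1.2225 in → contributes +9.5446 in⁴
  web: d = 2.2525 in → contributes +26.643 in⁴
Total I = 36.187 in⁴.
Radius of gyration: k = √(I/A) = √(36.187 / 9.38) = 1.9642 in.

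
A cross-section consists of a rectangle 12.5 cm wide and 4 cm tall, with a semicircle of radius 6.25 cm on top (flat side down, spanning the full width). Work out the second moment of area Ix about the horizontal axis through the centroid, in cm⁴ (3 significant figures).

Treat the section as a set of non-overlapping primitives; coordinates are from the bounding-box lower-left.
Rectangular body: 12.5 × 4, A = 50 cm², y = 2 cm, Ī = 66.667 cm⁴.
Semicircular cap: semicircle r = 6.25, A = 61.359 cm², y = 6.6526 cm, Ī = 167.48 cm⁴.
Centroid: ȳ = ΣA·y / ΣA = 4.5636 cm.
Transfer each piece to the horizontal axis through the centroid using Ī + A·d² with d = y − 4.5636:
  rectangular body: d = -2.5636 cm → contributes +395.27 cm⁴
  semicircular cap: d = 2.089 cm → contributes +435.24 cm⁴
Total I = 830.51 cm⁴.

Ix ≈ 831 cm⁴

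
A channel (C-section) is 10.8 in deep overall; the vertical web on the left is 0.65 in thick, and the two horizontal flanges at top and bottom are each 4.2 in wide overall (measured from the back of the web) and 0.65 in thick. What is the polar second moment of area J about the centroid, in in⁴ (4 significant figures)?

J ≈ 204.6 in⁴

Treat the section as a set of non-overlapping primitives; coordinates are from the bounding-box lower-left.
Web: 0.65 × 10.8, A = 7.02 in², y = 5.4 in, Ī = 68.2344 in⁴.
Top flange (beyond web): 3.55 × 0.65, A = 2.3075 in², y = 10.475 in, Ī = 0.0812432 in⁴.
Bottom flange (beyond web): 3.55 × 0.65, A = 2.3075 in², y = 0.325 in, Ī = 0.0812432 in⁴.
By symmetry the centroid is at mid-height, ȳ = 5.4 in.
Transfer each piece to the centroidal x-axis using Ī + A·d² with d = y − 5.4:
  web: d = 0 in → contributes +68.2344 in⁴
  top flange (beyond web): d = 5.075 in → contributes +59.5123 in⁴
  bottom flange (beyond web): d = -5.075 in → contributes +59.5123 in⁴
Total I = 187.259 in⁴.
For the y-axis: x̄ = 1.15796 in.
Repeating about the centroidal y-axis gives I_y = 17.3734 in⁴.
Polar second moment: J = I_x + I_y = 204.632 in⁴.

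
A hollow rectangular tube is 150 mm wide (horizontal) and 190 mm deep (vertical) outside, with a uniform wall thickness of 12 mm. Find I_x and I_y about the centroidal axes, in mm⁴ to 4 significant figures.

Break the section into simple shapes (no overlaps), measuring from the bottom-left corner of the bounding box.
Outer rectangle: 150 × 190, A = 28 500 mm², y = 95 mm, Ī = 85 737 500 mm⁴.
Inner void (subtracted): 126 × 166, A = 20 916 mm², y = 95 mm, Ī = 48 030 108 mm⁴.
By symmetry the centroid is at mid-height, ȳ = 95 mm.
All pieces are centred on the centroidal x-axis, so I = ΣĪ (holes subtracted) = 37 707 392 mm⁴.
Repeating about the centroidal y-axis gives I_y = 25 765 632 mm⁴.

I_x ≈ 3.771 × 10⁷ mm⁴, I_y ≈ 2.577 × 10⁷ mm⁴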